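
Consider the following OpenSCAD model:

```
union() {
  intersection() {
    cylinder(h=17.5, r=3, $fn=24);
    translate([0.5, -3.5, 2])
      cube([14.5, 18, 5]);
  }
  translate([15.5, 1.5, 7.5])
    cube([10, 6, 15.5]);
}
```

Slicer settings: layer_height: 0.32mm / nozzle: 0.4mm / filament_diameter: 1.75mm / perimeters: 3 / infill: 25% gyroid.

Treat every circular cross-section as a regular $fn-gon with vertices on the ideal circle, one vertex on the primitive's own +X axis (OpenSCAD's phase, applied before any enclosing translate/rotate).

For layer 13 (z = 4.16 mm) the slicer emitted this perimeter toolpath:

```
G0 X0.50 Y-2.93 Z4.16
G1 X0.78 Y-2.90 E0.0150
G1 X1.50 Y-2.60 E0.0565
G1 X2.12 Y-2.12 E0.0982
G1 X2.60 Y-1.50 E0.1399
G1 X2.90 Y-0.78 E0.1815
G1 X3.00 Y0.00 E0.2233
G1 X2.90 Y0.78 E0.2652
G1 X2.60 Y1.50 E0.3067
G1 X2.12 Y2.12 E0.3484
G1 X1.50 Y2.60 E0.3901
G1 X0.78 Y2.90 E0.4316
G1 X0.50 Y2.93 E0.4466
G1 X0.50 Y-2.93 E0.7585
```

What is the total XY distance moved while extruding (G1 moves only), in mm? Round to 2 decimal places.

14.25 mm

Sum the Euclidean lengths of each G1 segment: total = 14.25 mm.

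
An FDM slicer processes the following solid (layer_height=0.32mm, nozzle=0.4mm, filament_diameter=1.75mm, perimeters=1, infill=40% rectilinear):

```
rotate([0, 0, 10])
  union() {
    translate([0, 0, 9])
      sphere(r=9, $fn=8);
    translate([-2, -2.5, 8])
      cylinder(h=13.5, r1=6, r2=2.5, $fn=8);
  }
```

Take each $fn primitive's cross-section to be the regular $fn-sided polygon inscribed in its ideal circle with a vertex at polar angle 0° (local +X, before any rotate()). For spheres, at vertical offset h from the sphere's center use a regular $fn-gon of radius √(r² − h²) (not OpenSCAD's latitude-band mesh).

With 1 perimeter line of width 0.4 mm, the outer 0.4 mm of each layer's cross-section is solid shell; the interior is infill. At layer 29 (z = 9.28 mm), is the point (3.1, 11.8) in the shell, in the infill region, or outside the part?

outside

At z = 9.28 mm: the r=9 sphere contributes a regular 8-gon of circumradius √(9²−0.28²) = 8.996; the cone at (-2, -2.5) (r1=6→r2=2.5) has section circumradius 5.668 here — a regular 8-gon; Taking the union: the regions partially overlap (shared area 90.87 mm²), so overlapping operands fuse into one piece — 1 connected region; (whole slice rotated 10° about Z — lengths, areas and connectivity unchanged). Overall, the cross-section is a single solid region. Undo the 10° rotation: the query point maps to (5.102, 11.082) in the un-rotated model frame. The nearest boundary edge runs (0.00, 9.00)→(6.36, 6.36); distance from the point to it = 3.88 mm. The point is not inside any of the regions above, so it lies outside the cross-section (3.88 mm from the nearest boundary).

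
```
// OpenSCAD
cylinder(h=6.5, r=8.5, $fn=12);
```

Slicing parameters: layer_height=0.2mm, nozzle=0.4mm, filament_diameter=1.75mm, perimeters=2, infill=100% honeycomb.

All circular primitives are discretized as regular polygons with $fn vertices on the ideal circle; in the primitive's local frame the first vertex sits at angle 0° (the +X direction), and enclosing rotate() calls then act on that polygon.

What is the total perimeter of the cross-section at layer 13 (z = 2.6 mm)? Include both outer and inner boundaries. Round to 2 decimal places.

52.80 mm

At z = 2.6 mm: the cylinder: section is a regular 12-gon, circumradius r=8.5 (perimeter = 2·12·8.500·sin(180°/12) = 52.80 mm). Overall, the cross-section is a single solid region. Total boundary length (outer) = 52.80 mm.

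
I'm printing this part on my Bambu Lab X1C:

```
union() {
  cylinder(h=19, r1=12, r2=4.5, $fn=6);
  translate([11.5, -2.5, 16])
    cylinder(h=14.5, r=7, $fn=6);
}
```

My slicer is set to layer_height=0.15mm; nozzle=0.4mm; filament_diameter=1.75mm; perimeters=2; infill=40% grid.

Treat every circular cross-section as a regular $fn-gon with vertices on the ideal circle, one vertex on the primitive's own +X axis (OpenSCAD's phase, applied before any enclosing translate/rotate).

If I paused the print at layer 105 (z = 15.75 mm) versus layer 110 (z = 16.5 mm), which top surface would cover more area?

layer 110 (z = 16.5 mm)

Layer 105 (z = 15.75): the cone contributes a regular 6-gon of circumradius 5.783 (interpolated between r1=12 and r2=4.5 at t=0.829) (area = (6/2)·5.783²·sin(360°/6) = 86.88 mm²); the cylinder at (11.5, -2.5) is absent (z outside [16, 30.5]); Merging all regions: only the cone is present, so the union is just that shape — area = 86.88 mm². So its area = 86.88 mm². Layer 110 (z = 16.5): the cone: at t=0.868 of its height the radius interpolates to r₁+(r₂−r₁)t = 5.487, giving a regular 6-gon of that circumradius (area = (6/2)·5.487²·sin(360°/6) = 78.22 mm²); the r=7 cylinder at (11.5, -2.5) contributes a regular 6-gon of circumradius 7 (area = (6/2)·7.000²·sin(360°/6) = 127.31 mm²); Combining (union): the 2 present regions are separate (no shared area or edge), so areas and boundary lengths simply add and each stays a separate island — area = 205.52 mm². So its area = 205.52 mm². Layer 110 is larger (205.52 vs 86.88 mm²).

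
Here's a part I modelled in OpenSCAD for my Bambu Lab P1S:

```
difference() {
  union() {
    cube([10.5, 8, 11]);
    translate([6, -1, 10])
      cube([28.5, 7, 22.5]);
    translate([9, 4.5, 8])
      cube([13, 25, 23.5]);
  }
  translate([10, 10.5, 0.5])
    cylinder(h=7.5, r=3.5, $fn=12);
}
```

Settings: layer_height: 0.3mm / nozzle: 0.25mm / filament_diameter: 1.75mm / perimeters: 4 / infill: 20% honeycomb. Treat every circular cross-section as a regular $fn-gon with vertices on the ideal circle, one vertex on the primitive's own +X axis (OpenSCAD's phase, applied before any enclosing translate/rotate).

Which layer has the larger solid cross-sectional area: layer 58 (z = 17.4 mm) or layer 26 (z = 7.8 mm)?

layer 58 (z = 17.4 mm)

Layer 58 (z = 17.4): the cube is absent (z outside [0, 11]); the cube at (6, -1) is present — its section is the full 28.5×7 rectangle (area 199.50 mm²); the cube at (9, 4.5) is present — its section is the full 13×25 rectangle (area 325.00 mm²); Combining (union): the regions partially overlap — summed areas 524.50 mm² minus the doubly-counted overlap 19.50 mm² gives 505.00 mm² — area = 505.00 mm²; the cylinder at (10, 10.5) is absent (z outside [0.5, 8]); Taking the first minus the rest: none of the subtracted shapes is present at this height, so the result so far is unchanged — area = 505.00 mm². So its area = 505.00 mm². Layer 26 (z = 7.8): the 10.5×8 cube contributes its full rectangle (area 84.00 mm²); the cube at (6, -1) does not reach this height (z outside [10, 32.5]); the cube at (9, 4.5) is absent (z outside [8, 31.5]); Combining (union): only the 10.5×8 cube is present, so the union is just that shape — area = 84.00 mm²; the r=3.5 cylinder at (10, 10.5) gives a regular 12-gon of circumradius 3.5 (constant along its height) (area = (12/2)·3.500²·sin(360°/12) = 36.75 mm²); After the difference (first − rest): starting from the result so far (84.00 mm²), the r=3.5 cylinder at (10, 10.5) partially overlaps it — only the 1.95 mm² overlap (of its 36.75 mm²) is removed, clipping the outline — area = 82.05 mm². So its area = 82.05 mm². Layer 58 is larger (505.00 vs 82.05 mm²).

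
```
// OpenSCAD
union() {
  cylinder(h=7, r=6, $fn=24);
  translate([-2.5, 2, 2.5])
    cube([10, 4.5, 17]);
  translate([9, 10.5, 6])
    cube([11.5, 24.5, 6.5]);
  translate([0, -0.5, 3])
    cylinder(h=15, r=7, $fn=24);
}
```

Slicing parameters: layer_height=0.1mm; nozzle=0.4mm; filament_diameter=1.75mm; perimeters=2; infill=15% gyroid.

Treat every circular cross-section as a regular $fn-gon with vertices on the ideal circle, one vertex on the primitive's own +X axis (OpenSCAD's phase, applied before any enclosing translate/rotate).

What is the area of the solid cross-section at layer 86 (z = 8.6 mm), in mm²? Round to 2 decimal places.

At z = 8.6 mm: the cylinder is not intersected at this z (z outside [0, 7]); the cube at (-2.5, 2) is present — its section is the full 10×4.5 rectangle (area 45.00 mm²); the cube at (9, 10.5) (footprint 11.5×24.5) is included at this height (area 281.75 mm²); the r=7 cylinder at (0, -0.5) gives a regular 24-gon of circumradius 7 (constant along its height) (area = (24/2)·7.000²·sin(360°/24) = 152.19 mm²); Combining (union): the regions partially overlap — summed areas 478.94 mm² minus the doubly-counted overlap 31.80 mm² gives 447.14 mm² — area = 447.14 mm². Overall, the cross-section has 2 separate islands. Net area = 447.14 mm².

447.14 mm²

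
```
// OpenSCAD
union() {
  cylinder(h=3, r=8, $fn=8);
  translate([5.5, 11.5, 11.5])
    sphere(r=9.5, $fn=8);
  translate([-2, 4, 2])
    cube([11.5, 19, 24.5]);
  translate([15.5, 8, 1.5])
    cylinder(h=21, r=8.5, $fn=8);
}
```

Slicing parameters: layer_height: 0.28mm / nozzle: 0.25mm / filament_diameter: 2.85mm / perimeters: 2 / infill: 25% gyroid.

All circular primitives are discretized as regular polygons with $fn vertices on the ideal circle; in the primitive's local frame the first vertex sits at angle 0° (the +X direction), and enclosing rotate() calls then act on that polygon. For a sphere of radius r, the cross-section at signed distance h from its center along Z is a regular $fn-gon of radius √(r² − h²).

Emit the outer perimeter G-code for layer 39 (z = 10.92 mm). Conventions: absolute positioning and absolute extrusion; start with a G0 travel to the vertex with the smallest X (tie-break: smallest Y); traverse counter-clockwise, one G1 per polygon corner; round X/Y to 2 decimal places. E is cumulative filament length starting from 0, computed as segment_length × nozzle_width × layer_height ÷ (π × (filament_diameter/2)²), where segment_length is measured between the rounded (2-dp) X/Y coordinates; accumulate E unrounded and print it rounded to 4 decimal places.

At z = 10.92 mm: the cylinder does not reach this height (z outside [0, 3]); the r=9.5 sphere at (5.5, 11.5) contributes a regular 8-gon of circumradius √(9.5²−0.58²) = 9.482; the cube at (-2, 4) is present — its section is the full 11.5×19 rectangle; the cylinder at (15.5, 8): section is a regular 8-gon, circumradius r=8.5; Combining (union): the regions partially overlap (shared area 237.04 mm²), so overlapping operands fuse into one piece — 1 connected region. The outline is a single polygon with 18 vertices. Extrusion per mm of travel: 0.25 × 0.28 / (π × 1.425²) = 0.010973. Accumulating E over each segment gives final E = 0.9739.

G0 X-3.98 Y11.50 Z10.92
G1 X-2.00 Y6.71 E0.0569
G1 X-2.00 Y4.00 E0.0866
G1 X0.71 Y4.00 E0.1163
G1 X5.50 Y2.02 E0.1732
G1 X8.90 Y3.42 E0.2136
G1 X9.49 Y1.99 E0.2305
G1 X15.50 Y-0.50 E0.3019
G1 X21.51 Y1.99 E0.3733
G1 X24.00 Y8.00 E0.4447
G1 X21.51 Y14.01 E0.5161
G1 X15.50 Y16.50 E0.5875
G1 X13.29 Y15.58 E0.6137
G1 X12.20 Y18.20 E0.6449
G1 X9.50 Y19.33 E0.6770
G1 X9.50 Y23.00 E0.7172
G1 X-2.00 Y23.00 E0.8434
G1 X-2.00 Y16.29 E0.9171
G1 X-3.98 Y11.50 E0.9739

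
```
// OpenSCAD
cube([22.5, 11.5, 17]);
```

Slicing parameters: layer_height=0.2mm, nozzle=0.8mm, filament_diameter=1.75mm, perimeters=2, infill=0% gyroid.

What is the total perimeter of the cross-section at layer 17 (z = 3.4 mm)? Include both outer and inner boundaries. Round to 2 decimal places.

At z = 3.4 mm: the cube (footprint 22.5×11.5) is included at this height (perimeter 68.00 mm). Overall, the cross-section is a single solid region. Total boundary length (outer) = 68.00 mm.

68.00 mm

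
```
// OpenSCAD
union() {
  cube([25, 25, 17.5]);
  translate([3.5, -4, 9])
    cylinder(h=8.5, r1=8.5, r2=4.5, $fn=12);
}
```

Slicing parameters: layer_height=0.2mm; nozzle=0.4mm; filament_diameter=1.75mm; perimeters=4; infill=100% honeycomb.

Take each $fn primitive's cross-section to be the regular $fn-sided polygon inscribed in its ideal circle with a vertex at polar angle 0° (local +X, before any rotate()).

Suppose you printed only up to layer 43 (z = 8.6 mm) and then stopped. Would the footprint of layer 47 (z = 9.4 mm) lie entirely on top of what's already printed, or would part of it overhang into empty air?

part overhangs

Compare the two slices. At z = 8.6: the 25×25 cube contributes its full rectangle (area 625.00 mm²); the cone at (3.5, -4) is absent (z outside [9, 17.5]); Merging all regions: only the 25×25 cube is present, so the union is just that shape — area = 625.00 mm². At z = 9.4: the cube is present — its section is the full 25×25 rectangle (area 625.00 mm²); the cone at (3.5, -4) contributes a regular 12-gon of circumradius 8.312 (interpolated between r1=8.5 and r2=4.5 at t=0.047) (area = (12/2)·8.312²·sin(360°/12) = 207.26 mm²); Combining (union): the regions partially overlap — summed areas 832.26 mm² minus the doubly-counted overlap 34.16 mm² gives 798.10 mm² — area = 798.10 mm². Checking containment: at z = 9.4 the cross-section extends beyond the z = 8.6 cross-section by about 173.10 mm².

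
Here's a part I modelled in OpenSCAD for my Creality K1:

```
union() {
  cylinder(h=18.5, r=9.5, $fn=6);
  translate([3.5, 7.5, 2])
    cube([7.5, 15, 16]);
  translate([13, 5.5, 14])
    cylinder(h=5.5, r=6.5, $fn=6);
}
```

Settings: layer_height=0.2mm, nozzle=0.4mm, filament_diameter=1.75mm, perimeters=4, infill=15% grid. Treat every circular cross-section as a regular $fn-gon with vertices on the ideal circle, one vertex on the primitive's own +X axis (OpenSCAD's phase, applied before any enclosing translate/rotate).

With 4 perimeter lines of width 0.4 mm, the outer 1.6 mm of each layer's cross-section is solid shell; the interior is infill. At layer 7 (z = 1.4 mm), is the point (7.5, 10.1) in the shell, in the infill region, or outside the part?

outside

At z = 1.4 mm: the r=9.5 cylinder gives a regular 6-gon of circumradius 9.5 (constant along its height); the cube at (3.5, 7.5) does not reach this height (z outside [2, 18]); the cylinder at (13, 5.5) does not reach this height (z outside [14, 19.5]); Taking the union: only the r=9.5 cylinder is present, so the union is just that shape — 1 connected region. Overall, the cross-section is a single solid region. The nearest boundary edge runs (9.50, 0.00)→(4.75, 8.23); distance from the point to it = 3.33 mm. The point is not inside any of the regions above, so it lies outside the cross-section (3.33 mm from the nearest boundary).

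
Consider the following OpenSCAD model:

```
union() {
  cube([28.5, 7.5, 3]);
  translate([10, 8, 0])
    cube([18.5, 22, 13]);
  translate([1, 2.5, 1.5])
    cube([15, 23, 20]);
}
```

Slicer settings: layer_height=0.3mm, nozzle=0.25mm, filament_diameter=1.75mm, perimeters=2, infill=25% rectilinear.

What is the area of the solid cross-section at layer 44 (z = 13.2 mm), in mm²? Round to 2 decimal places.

345.00 mm²

At z = 13.2 mm: the cube is not intersected at this z (z outside [0, 3]); the cube at (10, 8) does not reach this height (z outside [0, 13]); the 15×23 cube at (1, 2.5) contributes its full rectangle (area 345.00 mm²); Combining (union): only the 15×23 cube at (1, 2.5) is present, so the union is just that shape — area = 345.00 mm². Overall, the cross-section is a single solid region. Net area = 345.00 mm².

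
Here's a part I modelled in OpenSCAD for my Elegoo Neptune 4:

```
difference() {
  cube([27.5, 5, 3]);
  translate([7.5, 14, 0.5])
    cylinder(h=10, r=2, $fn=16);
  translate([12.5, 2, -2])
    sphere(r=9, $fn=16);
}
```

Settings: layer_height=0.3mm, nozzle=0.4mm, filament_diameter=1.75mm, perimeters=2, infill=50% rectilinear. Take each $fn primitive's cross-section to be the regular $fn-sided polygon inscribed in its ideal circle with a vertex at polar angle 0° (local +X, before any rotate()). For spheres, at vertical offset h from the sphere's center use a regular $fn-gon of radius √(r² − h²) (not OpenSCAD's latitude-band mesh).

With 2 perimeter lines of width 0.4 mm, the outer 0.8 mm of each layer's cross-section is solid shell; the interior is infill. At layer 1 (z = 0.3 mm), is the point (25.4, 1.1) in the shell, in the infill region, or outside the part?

At z = 0.3 mm: the cube is present — its section is the full 27.5×5 rectangle; the cylinder at (7.5, 14) is not intersected at this z (z outside [0.5, 10.5]); the r=9 sphere at (12.5, 2) contributes a regular 16-gon of circumradius √(9²−2.3²) = 8.701; After the difference (first − rest): starting from the 27.5×5 cube, the r=9 sphere at (12.5, 2) partially overlaps it — only the 84.43 mm² overlap (of its 231.78 mm²) is removed, clipping the outline — 2 connected regions. Overall, the cross-section has 2 separate islands. The nearest boundary edge runs (27.50, 0.00)→(20.80, 0.00); distance from the point to it = 1.10 mm. (Shell/infill is judged within the island containing the point — the largest one.) The point is inside the cross-section and 1.10 mm from the nearest boundary — more than the 0.8 mm shell width (2 × 0.4), so it's in the infill interior.

infill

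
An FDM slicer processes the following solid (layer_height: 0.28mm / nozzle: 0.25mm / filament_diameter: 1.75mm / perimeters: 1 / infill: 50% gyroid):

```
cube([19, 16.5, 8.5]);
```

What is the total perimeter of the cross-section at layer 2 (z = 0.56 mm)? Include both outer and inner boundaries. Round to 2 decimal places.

At z = 0.56 mm: the 19×16.5 cube contributes its full rectangle (perimeter 71.00 mm). Overall, the cross-section is a single solid region. Total boundary length (outer) = 71.00 mm.

71.00 mm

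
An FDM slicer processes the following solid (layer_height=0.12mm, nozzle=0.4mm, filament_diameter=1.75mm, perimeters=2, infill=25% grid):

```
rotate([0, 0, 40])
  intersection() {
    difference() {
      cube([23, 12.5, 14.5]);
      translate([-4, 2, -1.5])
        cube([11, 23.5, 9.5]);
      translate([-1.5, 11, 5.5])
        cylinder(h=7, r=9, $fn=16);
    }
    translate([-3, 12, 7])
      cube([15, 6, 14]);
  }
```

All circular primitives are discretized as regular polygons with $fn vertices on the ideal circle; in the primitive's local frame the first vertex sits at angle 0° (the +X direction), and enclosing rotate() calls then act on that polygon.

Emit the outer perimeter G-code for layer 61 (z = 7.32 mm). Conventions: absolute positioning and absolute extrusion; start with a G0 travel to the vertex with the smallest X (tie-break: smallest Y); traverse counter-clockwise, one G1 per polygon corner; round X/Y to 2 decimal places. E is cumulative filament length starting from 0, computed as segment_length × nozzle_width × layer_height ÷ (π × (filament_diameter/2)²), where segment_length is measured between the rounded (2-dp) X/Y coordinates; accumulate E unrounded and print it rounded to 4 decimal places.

G0 X-2.52 Y14.20 Z7.32
G1 X-2.12 Y13.89 E0.0101
G1 X1.48 Y16.91 E0.1039
G1 X1.16 Y17.29 E0.1138
G1 X-2.52 Y14.20 E0.2097

At z = 7.32 mm: the 23×12.5 cube contributes its full rectangle; the cube at (-4, 2) (footprint 11×23.5) is included at this height; the r=9 cylinder at (-1.5, 11) contributes a regular 16-gon of circumradius 9; Subtracting the remaining from the first: starting from the 23×12.5 cube, the 11×23.5 cube at (-4, 2) partially overlaps it — only the 73.50 mm² overlap (of its 258.50 mm²) is removed, clipping the outline; the r=9 cylinder at (-1.5, 11) partially overlaps it — only the 1.15 mm² overlap (of its 247.98 mm²) is removed, clipping the outline — 1 connected region; the cube at (-3, 12) (footprint 15×6) is included at this height; After intersecting: the 15×6 cube at (-3, 12) partially overlaps the result so far; clipping to the common part keeps 2.37 mm² — 1 connected region; (rotated 40° about Z; rotation is an isometry so areas/perimeters/island counts are preserved). The outline is a single polygon with 4 vertices. Extrusion per mm of travel: 0.4 × 0.12 / (π × 0.875²) = 0.019956. Accumulating E over each segment gives final E = 0.2097.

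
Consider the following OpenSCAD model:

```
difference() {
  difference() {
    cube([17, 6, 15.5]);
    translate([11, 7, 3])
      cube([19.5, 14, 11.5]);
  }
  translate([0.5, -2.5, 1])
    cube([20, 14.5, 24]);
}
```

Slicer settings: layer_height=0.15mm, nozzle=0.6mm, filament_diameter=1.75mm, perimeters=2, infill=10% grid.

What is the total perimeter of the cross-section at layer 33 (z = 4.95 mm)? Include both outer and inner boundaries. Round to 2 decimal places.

At z = 4.95 mm: the cube is present — its section is the full 17×6 rectangle (perimeter 46.00 mm); the 19.5×14 cube at (11, 7) contributes its full rectangle (perimeter 67.00 mm); Taking the first minus the rest: starting from the 17×6 cube, the 19.5×14 cube at (11, 7) misses the remaining region (no effect) — boundary = 46.00 mm; the cube at (0.5, -2.5) is present — its section is the full 20×14.5 rectangle (perimeter 69.00 mm); Subtracting the remaining from the first: starting from that combined region, the 20×14.5 cube at (0.5, -2.5) partially overlaps it — only the 99.00 mm² overlap (of its 290.00 mm²) is removed, clipping the outline — boundary = 13.00 mm. Overall, the cross-section is a single solid region. Total boundary length (outer) = 13.00 mm.

13.00 mm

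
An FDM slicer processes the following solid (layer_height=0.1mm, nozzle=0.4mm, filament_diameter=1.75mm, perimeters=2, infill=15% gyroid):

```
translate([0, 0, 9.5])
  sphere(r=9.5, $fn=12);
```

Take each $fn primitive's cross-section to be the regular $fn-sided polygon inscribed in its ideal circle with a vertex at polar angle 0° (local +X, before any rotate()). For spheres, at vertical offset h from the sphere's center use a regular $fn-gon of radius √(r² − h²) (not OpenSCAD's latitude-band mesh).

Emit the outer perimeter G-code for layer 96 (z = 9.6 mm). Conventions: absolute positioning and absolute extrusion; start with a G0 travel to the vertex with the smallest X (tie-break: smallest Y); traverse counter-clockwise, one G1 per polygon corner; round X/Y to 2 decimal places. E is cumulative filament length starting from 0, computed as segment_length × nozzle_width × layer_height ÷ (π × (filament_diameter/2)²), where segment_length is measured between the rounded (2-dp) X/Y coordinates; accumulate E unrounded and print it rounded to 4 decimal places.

At z = 9.6 mm: the sphere: section is a regular 12-gon, circumradius = √(r²−h²) = √(9.5²−0.1²) = 9.499. The outline is a single polygon with 12 vertices. Extrusion per mm of travel: 0.4 × 0.1 / (π × 0.875²) = 0.016630. Accumulating E over each segment gives final E = 0.9815.

G0 X-9.50 Y0.00 Z9.60
G1 X-8.23 Y-4.75 E0.0818
G1 X-4.75 Y-8.23 E0.1636
G1 X0.00 Y-9.50 E0.2454
G1 X4.75 Y-8.23 E0.3271
G1 X8.23 Y-4.75 E0.4090
G1 X9.50 Y0.00 E0.4908
G1 X8.23 Y4.75 E0.5725
G1 X4.75 Y8.23 E0.6544
G1 X0.00 Y9.50 E0.7361
G1 X-4.75 Y8.23 E0.8179
G1 X-8.23 Y4.75 E0.8997
G1 X-9.50 Y0.00 E0.9815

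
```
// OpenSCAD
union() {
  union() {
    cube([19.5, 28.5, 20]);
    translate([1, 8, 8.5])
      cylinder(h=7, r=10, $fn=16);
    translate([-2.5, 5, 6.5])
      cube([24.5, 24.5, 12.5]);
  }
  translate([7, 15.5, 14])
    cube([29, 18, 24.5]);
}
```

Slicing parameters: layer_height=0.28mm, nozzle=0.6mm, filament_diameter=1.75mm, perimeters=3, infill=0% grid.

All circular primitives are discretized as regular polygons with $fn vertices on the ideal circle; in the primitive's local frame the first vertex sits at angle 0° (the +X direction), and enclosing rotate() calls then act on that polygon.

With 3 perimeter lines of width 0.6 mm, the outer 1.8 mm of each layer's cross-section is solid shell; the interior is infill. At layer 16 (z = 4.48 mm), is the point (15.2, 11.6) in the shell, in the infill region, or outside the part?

infill

At z = 4.48 mm: the 19.5×28.5 cube contributes its full rectangle; the cylinder at (1, 8) is not intersected at this z (z outside [8.5, 15.5]); the cube at (-2.5, 5) does not reach this height (z outside [6.5, 19]); Combining (union): only the 19.5×28.5 cube is present, so the union is just that shape — 1 connected region; the cube at (7, 15.5) is not intersected at this z (z outside [14, 38.5]); Merging all regions: only that combined region is present, so the union is just that shape — 1 connected region. Overall, the cross-section is a single solid region. The nearest boundary edge runs (19.50, 0.00)→(19.50, 28.50); distance from the point to it = 4.30 mm. The point is inside the cross-section and 4.30 mm from the nearest boundary — more than the 1.8 mm shell width (3 × 0.6), so it's in the infill interior.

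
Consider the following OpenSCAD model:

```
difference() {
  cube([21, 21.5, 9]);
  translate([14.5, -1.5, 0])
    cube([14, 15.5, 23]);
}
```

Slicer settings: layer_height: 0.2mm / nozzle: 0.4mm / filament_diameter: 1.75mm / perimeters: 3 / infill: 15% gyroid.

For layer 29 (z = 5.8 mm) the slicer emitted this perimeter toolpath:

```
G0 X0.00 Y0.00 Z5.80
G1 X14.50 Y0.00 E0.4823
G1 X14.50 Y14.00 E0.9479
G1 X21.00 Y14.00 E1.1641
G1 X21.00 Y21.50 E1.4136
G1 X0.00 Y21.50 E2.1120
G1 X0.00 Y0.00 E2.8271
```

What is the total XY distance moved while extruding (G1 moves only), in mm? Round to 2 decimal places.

Sum the Euclidean lengths of each G1 segment: total = 85.00 mm.

85.00 mm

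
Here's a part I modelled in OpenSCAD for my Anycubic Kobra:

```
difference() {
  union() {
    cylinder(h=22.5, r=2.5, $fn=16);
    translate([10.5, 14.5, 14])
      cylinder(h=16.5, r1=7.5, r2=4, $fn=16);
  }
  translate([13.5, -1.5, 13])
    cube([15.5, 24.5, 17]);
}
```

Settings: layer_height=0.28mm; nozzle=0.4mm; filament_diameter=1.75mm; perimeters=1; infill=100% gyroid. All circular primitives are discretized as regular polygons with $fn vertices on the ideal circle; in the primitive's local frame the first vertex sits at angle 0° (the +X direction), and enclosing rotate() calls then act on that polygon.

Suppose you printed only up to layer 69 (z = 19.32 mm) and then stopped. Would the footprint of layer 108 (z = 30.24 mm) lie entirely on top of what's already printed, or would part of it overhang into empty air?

part overhangs

Compare the two slices. At z = 19.32: the r=2.5 cylinder gives a regular 16-gon of circumradius 2.5 (constant along its height) (area = (16/2)·2.500²·sin(360°/16) = 19.13 mm²); the cone at (10.5, 14.5): at t=0.322 of its height the radius interpolates to r₁+(r₂−r₁)t = 6.372, giving a regular 16-gon of that circumradius (area = (16/2)·6.372²·sin(360°/16) = 124.28 mm²); Merging all regions: the 2 present regions are separate (no shared area or edge), so areas and boundary lengths simply add and each stays a separate island — area = 143.42 mm²; the 15.5×24.5 cube at (13.5, -1.5) contributes its full rectangle (area 379.75 mm²); Taking the first minus the rest: starting from the result so far (143.42 mm²), the 15.5×24.5 cube at (13.5, -1.5) partially overlaps it — only the 25.85 mm² overlap (of its 379.75 mm²) is removed, clipping the outline — area = 117.57 mm². At z = 30.24: the cylinder is absent (z outside [0, 22.5]); the cone at (10.5, 14.5) (r1=7.5→r2=4) has section circumradius 4.055 here — a regular 16-gon (area = (16/2)·4.055²·sin(360°/16) = 50.34 mm²); Merging all regions: only the cone at (10.5, 14.5) is present, so the union is just that shape — area = 50.34 mm²; the cube at (13.5, -1.5) is not intersected at this z (z outside [13, 30]); Taking the first minus the rest: none of the subtracted shapes is present at this height, so that combined region is unchanged — area = 50.34 mm². Checking containment: at z = 30.24 the cross-section extends beyond the z = 19.32 cross-section by about 3.63 mm².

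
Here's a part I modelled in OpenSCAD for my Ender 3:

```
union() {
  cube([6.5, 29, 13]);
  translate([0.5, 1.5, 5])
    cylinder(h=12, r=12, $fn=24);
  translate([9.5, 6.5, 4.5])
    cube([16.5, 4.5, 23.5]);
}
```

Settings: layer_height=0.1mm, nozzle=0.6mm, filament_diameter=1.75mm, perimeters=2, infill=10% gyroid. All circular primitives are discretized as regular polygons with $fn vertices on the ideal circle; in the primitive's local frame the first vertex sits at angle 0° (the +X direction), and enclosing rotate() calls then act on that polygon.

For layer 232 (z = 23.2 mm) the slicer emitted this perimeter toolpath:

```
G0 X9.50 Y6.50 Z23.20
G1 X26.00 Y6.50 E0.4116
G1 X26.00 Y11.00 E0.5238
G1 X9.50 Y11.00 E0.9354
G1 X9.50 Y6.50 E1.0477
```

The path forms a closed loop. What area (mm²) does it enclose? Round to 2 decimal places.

Apply the shoelace formula to the sequence of (X, Y) vertices; enclosed area = 74.25 mm².

74.25 mm²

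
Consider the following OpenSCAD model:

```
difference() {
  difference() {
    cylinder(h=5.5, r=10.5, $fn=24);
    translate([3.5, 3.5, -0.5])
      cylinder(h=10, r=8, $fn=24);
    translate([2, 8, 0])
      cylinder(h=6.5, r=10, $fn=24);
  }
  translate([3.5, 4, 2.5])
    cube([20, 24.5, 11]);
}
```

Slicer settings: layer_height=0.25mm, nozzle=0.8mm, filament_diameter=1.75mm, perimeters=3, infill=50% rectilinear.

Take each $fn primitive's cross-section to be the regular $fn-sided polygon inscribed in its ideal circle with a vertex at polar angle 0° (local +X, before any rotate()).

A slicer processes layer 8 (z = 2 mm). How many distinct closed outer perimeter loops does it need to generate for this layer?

At z = 2 mm: the cylinder: section is a regular 24-gon, circumradius r=10.5; the cylinder at (3.5, 3.5): section is a regular 24-gon, circumradius r=8; the cylinder at (2, 8): section is a regular 24-gon, circumradius r=10; Subtracting the remaining from the first: starting from the r=10.5 cylinder, the r=8 cylinder at (3.5, 3.5) partially overlaps it — only the 168.56 mm² overlap (of its 198.77 mm²) is removed, clipping the outline; the r=10 cylinder at (2, 8) partially overlaps it — only the 26.97 mm² overlap (of its 310.58 mm²) is removed, clipping the outline — 1 connected region; the cube at (3.5, 4) is not intersected at this z (z outside [2.5, 13.5]); After the difference (first − rest): none of the subtracted shapes is present at this height, so that combined region is unchanged — 1 connected region. The result has 1 disconnected region.

1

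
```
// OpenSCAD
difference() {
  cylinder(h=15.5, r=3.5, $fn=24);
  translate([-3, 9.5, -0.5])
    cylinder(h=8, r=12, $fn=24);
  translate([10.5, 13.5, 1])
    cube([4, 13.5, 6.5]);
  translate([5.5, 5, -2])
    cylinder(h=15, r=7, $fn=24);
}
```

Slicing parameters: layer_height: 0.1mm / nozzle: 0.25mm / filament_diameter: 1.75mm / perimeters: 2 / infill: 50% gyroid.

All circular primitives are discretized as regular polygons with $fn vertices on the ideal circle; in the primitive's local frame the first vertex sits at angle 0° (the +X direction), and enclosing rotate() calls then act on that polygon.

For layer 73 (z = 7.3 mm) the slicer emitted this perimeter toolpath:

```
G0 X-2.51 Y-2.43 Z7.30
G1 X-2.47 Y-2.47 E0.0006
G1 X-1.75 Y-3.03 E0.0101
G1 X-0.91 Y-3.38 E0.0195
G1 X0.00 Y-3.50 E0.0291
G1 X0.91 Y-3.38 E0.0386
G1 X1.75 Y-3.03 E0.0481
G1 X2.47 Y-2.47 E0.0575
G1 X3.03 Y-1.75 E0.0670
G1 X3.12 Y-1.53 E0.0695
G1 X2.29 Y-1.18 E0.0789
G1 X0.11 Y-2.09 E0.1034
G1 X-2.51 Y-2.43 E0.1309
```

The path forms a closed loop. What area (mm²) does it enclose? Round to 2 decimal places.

6.42 mm²

Apply the shoelace formula to the sequence of (X, Y) vertices; enclosed area = 6.42 mm².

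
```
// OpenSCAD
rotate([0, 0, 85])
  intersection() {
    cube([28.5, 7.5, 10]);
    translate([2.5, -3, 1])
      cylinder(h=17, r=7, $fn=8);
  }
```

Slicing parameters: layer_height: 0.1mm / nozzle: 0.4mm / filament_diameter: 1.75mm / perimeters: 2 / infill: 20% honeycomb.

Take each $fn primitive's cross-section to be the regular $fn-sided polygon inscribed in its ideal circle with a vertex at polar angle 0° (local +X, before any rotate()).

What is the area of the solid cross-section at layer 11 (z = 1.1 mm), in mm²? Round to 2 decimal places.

24.22 mm²

At z = 1.1 mm: the 28.5×7.5 cube contributes its full rectangle (area 213.75 mm²); the r=7 cylinder at (2.5, -3) contributes a regular 8-gon of circumradius 7 (area = (8/2)·7.000²·sin(360°/8) = 138.59 mm²); Taking the intersection: the r=7 cylinder at (2.5, -3) partially overlaps the 28.5×7.5 cube; clipping to the common part keeps 24.22 mm² — area = 24.22 mm²; (whole slice rotated 85° about Z — lengths, areas and connectivity unchanged). Overall, the cross-section is a single solid region. Net area = 24.22 mm².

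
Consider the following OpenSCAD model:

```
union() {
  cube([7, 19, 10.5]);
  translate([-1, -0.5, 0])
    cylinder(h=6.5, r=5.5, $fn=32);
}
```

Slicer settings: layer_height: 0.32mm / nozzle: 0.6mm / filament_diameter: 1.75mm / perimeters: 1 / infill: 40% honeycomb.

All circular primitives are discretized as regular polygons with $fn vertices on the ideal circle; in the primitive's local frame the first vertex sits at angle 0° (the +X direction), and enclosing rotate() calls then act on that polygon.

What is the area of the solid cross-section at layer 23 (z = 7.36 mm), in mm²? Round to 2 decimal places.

133.00 mm²

At z = 7.36 mm: the cube is present — its section is the full 7×19 rectangle (area 133.00 mm²); the cylinder at (-1, -0.5) is absent (z outside [0, 6.5]); Merging all regions: only the 7×19 cube is present, so the union is just that shape — area = 133.00 mm². Overall, the cross-section is a single solid region. Net area = 133.00 mm².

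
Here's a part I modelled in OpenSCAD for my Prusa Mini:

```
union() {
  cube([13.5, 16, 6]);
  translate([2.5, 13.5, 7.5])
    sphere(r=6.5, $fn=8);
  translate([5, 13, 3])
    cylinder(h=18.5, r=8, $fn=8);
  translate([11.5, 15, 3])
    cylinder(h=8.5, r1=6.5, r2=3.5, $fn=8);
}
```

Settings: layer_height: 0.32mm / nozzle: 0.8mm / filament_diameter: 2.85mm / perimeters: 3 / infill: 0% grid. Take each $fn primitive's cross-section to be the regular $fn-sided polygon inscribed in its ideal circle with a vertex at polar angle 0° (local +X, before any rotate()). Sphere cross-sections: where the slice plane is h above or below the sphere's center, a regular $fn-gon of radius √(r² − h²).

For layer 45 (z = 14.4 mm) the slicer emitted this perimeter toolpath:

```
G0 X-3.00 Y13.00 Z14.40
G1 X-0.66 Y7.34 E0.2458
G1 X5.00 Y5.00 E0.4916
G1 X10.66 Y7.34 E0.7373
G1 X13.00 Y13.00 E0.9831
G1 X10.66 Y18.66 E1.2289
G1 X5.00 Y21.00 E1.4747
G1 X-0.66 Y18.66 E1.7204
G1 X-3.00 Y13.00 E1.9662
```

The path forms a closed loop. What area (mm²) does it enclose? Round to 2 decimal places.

Apply the shoelace formula to the sequence of (X, Y) vertices; enclosed area = 181.12 mm².

181.12 mm²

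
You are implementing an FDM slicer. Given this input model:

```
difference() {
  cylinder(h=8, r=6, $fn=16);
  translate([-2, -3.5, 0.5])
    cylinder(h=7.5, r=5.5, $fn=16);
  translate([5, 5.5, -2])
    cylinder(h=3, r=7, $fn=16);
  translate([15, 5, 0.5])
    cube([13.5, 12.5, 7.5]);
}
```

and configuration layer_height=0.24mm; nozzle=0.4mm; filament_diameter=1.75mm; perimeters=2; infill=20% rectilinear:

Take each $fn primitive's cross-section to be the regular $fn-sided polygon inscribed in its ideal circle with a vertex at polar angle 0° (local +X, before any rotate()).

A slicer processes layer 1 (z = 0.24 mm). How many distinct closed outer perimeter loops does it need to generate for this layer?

1

At z = 0.24 mm: the cylinder: section is a regular 16-gon, circumradius r=6; the cylinder at (-2, -3.5) is not intersected at this z (z outside [0.5, 8]); the r=7 cylinder at (5, 5.5) gives a regular 16-gon of circumradius 7 (constant along its height); the cube at (15, 5) does not reach this height (z outside [0.5, 8]); Subtracting the remaining from the first: starting from the r=6 cylinder, the r=7 cylinder at (5, 5.5) partially overlaps it — only the 39.38 mm² overlap (of its 150.01 mm²) is removed, clipping the outline — 1 connected region. The result has 1 disconnected region.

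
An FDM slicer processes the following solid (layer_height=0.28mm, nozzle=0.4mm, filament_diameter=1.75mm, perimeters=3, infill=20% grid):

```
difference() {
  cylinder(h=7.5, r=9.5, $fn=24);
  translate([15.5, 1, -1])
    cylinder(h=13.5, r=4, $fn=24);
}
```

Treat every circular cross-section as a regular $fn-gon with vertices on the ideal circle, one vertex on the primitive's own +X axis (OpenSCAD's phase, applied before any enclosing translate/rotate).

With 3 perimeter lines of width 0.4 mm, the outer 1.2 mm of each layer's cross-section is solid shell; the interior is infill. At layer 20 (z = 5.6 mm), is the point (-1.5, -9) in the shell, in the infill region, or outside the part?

shell

At z = 5.6 mm: the r=9.5 cylinder gives a regular 24-gon of circumradius 9.5 (constant along its height); the r=4 cylinder at (15.5, 1) gives a regular 24-gon of circumradius 4 (constant along its height); After the difference (first − rest): starting from the r=9.5 cylinder, the r=4 cylinder at (15.5, 1) misses the remaining region (no effect) — 1 connected region. Overall, the cross-section is a single solid region. The nearest boundary edge runs (-0.00, -9.50)→(-2.46, -9.18); distance from the point to it = 0.30 mm. The point is inside the cross-section, 0.30 mm from the nearest boundary — within the 1.2 mm shell band (3 × 0.4).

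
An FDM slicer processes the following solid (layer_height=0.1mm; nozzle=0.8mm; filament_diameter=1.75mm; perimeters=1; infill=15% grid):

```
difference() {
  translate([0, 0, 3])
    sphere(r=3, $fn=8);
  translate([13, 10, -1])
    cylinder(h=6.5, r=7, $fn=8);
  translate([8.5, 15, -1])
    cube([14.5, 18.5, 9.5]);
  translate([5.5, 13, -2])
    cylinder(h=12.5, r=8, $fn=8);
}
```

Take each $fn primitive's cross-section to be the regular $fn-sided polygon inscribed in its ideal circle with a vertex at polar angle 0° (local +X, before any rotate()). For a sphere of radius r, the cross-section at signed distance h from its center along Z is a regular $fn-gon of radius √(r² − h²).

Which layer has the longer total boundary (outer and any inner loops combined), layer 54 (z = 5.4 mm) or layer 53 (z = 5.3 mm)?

layer 53 (z = 5.3 mm)

Layer 54 (z = 5.4): the sphere: section is a regular 8-gon, circumradius = √(r²−h²) = √(3²−2.4²) = 1.800 (perimeter = 2·8·1.800·sin(180°/8) = 11.02 mm); the r=7 cylinder at (13, 10) gives a regular 8-gon of circumradius 7 (constant along its height) (perimeter = 2·8·7.000·sin(180°/8) = 42.86 mm); the cube at (8.5, 15) (footprint 14.5×18.5) is included at this height (perimeter 66.00 mm); the r=8 cylinder at (5.5, 13) contributes a regular 8-gon of circumradius 8 (perimeter = 2·8·8.000·sin(180°/8) = 48.98 mm); Subtracting the remaining from the first: starting from the r=3 sphere, the r=7 cylinder at (13, 10) misses the remaining region (no effect); the 14.5×18.5 cube at (8.5, 15) misses the remaining region (no effect); the r=8 cylinder at (5.5, 13) misses the remaining region (no effect) — boundary = 11.02 mm. So its perimeter = 11.02 mm. Layer 53 (z = 5.3): the sphere: section is a regular 8-gon, circumradius = √(r²−h²) = √(3²−2.3²) = 1.926 (perimeter = 2·8·1.926·sin(180°/8) = 11.79 mm); the r=7 cylinder at (13, 10) gives a regular 8-gon of circumradius 7 (constant along its height) (perimeter = 2·8·7.000·sin(180°/8) = 42.86 mm); the cube at (8.5, 15) (footprint 14.5×18.5) is included at this height (perimeter 66.00 mm); the r=8 cylinder at (5.5, 13) contributes a regular 8-gon of circumradius 8 (perimeter = 2·8·8.000·sin(180°/8) = 48.98 mm); After the difference (first − rest): starting from the r=3 sphere, the r=7 cylinder at (13, 10) misses the remaining region (no effect); the 14.5×18.5 cube at (8.5, 15) misses the remaining region (no effect); the r=8 cylinder at (5.5, 13) misses the remaining region (no effect) — boundary = 11.79 mm. So its perimeter = 11.79 mm. Layer 53 is larger (11.79 vs 11.02 mm).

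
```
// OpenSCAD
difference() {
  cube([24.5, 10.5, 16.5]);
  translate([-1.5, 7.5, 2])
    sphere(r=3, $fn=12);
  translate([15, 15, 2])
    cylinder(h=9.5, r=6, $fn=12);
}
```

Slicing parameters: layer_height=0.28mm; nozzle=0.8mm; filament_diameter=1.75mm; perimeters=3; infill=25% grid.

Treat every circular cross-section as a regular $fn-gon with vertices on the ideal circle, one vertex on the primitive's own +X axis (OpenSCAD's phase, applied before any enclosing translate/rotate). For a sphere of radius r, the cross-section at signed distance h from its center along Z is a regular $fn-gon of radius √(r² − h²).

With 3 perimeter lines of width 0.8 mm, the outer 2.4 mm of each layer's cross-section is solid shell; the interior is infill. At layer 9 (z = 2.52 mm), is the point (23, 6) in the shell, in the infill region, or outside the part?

At z = 2.52 mm: the cube (footprint 24.5×10.5) is included at this height; the r=3 sphere at (-1.5, 7.5) contributes a regular 12-gon of circumradius √(3²−0.52²) = 2.955; the cylinder at (15, 15): section is a regular 12-gon, circumradius r=6; Subtracting the remaining from the first: starting from the 24.5×10.5 cube, the r=3 sphere at (-1.5, 7.5) partially overlaps it — only the 4.83 mm² overlap (of its 26.19 mm²) is removed, clipping the outline; the r=6 cylinder at (15, 15) partially overlaps it — only the 7.07 mm² overlap (of its 108.00 mm²) is removed, clipping the outline — 1 connected region. Overall, the cross-section is a single solid region. The nearest boundary edge runs (24.50, 10.50)→(24.50, 0.00); distance from the point to it = 1.50 mm. The point is inside the cross-section, 1.50 mm from the nearest boundary — within the 2.4 mm shell band (3 × 0.8).

shell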